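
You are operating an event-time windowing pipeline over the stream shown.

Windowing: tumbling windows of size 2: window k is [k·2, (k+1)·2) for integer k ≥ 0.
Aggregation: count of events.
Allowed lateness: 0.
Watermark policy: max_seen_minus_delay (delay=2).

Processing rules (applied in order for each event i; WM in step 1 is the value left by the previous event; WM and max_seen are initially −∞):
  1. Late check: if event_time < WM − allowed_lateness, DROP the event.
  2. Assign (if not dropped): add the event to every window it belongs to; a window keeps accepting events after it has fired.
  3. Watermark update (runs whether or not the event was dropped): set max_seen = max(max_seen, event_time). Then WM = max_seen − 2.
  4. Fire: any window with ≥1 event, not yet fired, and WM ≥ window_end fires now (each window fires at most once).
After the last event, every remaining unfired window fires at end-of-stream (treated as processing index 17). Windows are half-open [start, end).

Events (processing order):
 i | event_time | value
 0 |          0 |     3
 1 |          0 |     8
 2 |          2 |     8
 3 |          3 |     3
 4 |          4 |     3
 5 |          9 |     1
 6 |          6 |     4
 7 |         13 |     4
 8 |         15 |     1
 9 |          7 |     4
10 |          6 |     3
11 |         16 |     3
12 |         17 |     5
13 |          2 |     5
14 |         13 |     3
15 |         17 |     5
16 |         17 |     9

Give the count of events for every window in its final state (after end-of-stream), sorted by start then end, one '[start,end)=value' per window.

i=0 t=0 v=3: → [0,2); WM=-2
i=1 t=0 v=8: → [0,2); WM=-2
i=2 t=2 v=8: → [2,4); WM=0
i=3 t=3 v=3: → [2,4); WM=1
i=4 t=4 v=3: → [4,6); WM=2; [0,2) fires=2
i=5 t=9 v=1: → [8,10); WM=7; [2,4) fires=2 [4,6) fires=1
i=6 t=6 v=4: DROP (t<7-0); WM=7
i=7 t=13 v=4: → [12,14); WM=11; [8,10) fires=1
i=8 t=15 v=1: → [14,16); WM=13
i=9 t=7 v=4: DROP (t<13-0); WM=13
i=10 t=6 v=3: DROP (t<13-0); WM=13
i=11 t=16 v=3: → [16,18); WM=14; [12,14) fires=1
i=12 t=17 v=5: → [16,18); WM=15
i=13 t=2 v=5: DROP (t<15-0); WM=15
i=14 t=13 v=3: DROP (t<15-0); WM=15
i=15 t=17 v=5: → [16,18); WM=15
i=16 t=17 v=9: → [16,18); WM=15

[0,2)=2 [2,4)=2 [4,6)=1 [8,10)=1 [12,14)=1 [14,16)=1 [16,18)=4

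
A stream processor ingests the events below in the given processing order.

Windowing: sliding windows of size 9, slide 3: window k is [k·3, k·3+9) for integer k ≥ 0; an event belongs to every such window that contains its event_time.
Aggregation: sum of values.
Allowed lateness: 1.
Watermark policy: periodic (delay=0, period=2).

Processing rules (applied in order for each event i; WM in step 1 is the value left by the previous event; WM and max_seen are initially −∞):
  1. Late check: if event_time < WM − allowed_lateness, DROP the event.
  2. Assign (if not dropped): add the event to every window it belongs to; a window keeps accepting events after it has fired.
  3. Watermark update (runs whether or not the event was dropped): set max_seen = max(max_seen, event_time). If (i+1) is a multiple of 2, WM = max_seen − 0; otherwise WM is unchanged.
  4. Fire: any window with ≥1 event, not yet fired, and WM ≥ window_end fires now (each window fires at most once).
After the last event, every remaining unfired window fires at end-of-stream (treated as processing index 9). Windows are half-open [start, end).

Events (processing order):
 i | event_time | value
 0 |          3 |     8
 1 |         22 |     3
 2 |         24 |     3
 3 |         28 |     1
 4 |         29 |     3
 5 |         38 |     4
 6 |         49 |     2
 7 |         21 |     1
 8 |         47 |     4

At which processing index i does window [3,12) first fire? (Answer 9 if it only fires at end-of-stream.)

i=0 t=3 v=8: → [3,12),[0,9); WM=−∞
i=1 t=22 v=3: → [21,30),[18,27),[15,24); WM=22; [0,9) fires=8 [3,12) fires=8
i=2 t=24 v=3: → [24,33),[21,30),[18,27); WM=22
i=3 t=28 v=1: → [27,36),[24,33),[21,30); WM=28; [15,24) fires=3 [18,27) fires=6
i=4 t=29 v=3: → [27,36),[24,33),[21,30); WM=28
i=5 t=38 v=4: → [36,45),[33,42),[30,39); WM=38; [21,30) fires=10 [24,33) fires=7 [27,36) fires=4
i=6 t=49 v=2: → [48,57),[45,54),[42,51); WM=38
i=7 t=21 v=1: DROP (t<38-1); WM=49; [30,39) fires=4 [33,42) fires=4 [36,45) fires=4
i=8 t=47 v=4: DROP (t<49-1); WM=49

1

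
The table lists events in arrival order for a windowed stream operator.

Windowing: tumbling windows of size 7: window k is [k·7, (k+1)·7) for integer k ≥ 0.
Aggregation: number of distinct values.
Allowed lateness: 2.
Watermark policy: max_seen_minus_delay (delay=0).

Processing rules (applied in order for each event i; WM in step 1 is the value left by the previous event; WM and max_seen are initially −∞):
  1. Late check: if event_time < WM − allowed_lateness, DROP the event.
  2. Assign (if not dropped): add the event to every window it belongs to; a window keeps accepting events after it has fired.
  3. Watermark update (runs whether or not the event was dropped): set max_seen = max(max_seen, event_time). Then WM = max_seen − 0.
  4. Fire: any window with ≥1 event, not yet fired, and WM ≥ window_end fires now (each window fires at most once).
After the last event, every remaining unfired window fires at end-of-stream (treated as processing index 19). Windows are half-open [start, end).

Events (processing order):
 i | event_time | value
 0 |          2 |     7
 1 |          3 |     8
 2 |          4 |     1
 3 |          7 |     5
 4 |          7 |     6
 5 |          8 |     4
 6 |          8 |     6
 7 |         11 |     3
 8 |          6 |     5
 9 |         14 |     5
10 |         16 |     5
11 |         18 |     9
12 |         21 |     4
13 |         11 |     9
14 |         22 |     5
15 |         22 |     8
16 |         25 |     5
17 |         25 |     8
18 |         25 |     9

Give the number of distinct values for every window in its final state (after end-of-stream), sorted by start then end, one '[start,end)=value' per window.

i=0 t=2 v=7: → [0,7); WM=2
i=1 t=3 v=8: → [0,7); WM=3
i=2 t=4 v=1: → [0,7); WM=4
i=3 t=7 v=5: → [7,14); WM=7; [0,7) fires=3
i=4 t=7 v=6: → [7,14); WM=7
i=5 t=8 v=4: → [7,14); WM=8
i=6 t=8 v=6: → [7,14); WM=8
i=7 t=11 v=3: → [7,14); WM=11
i=8 t=6 v=5: DROP (t<11-2); WM=11
i=9 t=14 v=5: → [14,21); WM=14; [7,14) fires=4
i=10 t=16 v=5: → [14,21); WM=16
i=11 t=18 v=9: → [14,21); WM=18
i=12 t=21 v=4: → [21,28); WM=21; [14,21) fires=2
i=13 t=11 v=9: DROP (t<21-2); WM=21
i=14 t=22 v=5: → [21,28); WM=22
i=15 t=22 v=8: → [21,28); WM=22
i=16 t=25 v=5: → [21,28); WM=25
i=17 t=25 v=8: → [21,28); WM=25
i=18 t=25 v=9: → [21,28); WM=25

[0,7)=3 [7,14)=4 [14,21)=2 [21,28)=4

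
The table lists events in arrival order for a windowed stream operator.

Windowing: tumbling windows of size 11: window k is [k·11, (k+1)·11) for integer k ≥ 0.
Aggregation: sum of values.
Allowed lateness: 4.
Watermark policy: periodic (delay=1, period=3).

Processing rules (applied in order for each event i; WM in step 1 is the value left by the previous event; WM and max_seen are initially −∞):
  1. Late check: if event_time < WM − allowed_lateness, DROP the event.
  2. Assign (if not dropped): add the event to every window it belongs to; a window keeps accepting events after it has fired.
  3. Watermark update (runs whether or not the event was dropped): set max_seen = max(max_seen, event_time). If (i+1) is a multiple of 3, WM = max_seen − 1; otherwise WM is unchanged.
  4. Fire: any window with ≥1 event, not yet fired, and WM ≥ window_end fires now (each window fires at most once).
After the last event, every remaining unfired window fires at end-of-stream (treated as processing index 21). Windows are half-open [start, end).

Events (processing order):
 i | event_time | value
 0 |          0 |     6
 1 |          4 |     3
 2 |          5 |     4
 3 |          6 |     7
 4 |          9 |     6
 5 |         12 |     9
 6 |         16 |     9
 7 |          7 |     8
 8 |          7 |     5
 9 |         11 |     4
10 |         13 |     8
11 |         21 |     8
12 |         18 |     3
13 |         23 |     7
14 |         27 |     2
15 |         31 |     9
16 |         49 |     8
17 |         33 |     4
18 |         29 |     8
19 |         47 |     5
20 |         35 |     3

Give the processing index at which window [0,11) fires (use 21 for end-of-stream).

5

i=0 t=0 v=6: → [0,11); WM=−∞
i=1 t=4 v=3: → [0,11); WM=−∞
i=2 t=5 v=4: → [0,11); WM=4
i=3 t=6 v=7: → [0,11); WM=4
i=4 t=9 v=6: → [0,11); WM=4
i=5 t=12 v=9: → [11,22); WM=11; [0,11) fires=26
i=6 t=16 v=9: → [11,22); WM=11
i=7 t=7 v=8: → [0,11); WM=11
i=8 t=7 v=5: → [0,11); WM=15
i=9 t=11 v=4: → [11,22); WM=15
i=10 t=13 v=8: → [11,22); WM=15
i=11 t=21 v=8: → [11,22); WM=20
i=12 t=18 v=3: → [11,22); WM=20
i=13 t=23 v=7: → [22,33); WM=20
i=14 t=27 v=2: → [22,33); WM=26; [11,22) fires=41
i=15 t=31 v=9: → [22,33); WM=26
i=16 t=49 v=8: → [44,55); WM=26
i=17 t=33 v=4: → [33,44); WM=48; [22,33) fires=18 [33,44) fires=4
i=18 t=29 v=8: DROP (t<48-4); WM=48
i=19 t=47 v=5: → [44,55); WM=48
i=20 t=35 v=3: DROP (t<48-4); WM=48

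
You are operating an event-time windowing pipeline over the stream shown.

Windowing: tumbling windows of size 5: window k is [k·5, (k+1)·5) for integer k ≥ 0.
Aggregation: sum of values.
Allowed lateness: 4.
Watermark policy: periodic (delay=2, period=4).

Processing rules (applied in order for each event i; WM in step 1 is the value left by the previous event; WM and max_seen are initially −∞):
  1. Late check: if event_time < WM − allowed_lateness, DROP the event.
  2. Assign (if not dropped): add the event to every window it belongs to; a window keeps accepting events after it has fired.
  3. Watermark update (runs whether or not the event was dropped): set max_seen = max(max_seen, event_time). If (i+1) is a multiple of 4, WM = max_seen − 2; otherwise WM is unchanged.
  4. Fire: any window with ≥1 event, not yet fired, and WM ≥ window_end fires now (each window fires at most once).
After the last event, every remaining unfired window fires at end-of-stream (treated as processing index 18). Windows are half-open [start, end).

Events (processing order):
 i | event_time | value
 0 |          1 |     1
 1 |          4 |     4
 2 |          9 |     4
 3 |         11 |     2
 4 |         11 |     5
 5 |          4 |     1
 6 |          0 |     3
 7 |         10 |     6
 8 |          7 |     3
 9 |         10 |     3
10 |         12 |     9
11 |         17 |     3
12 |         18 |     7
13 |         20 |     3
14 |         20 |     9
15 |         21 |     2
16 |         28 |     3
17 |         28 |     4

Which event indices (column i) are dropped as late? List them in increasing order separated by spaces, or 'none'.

i=0 t=1 v=1: → [0,5); WM=−∞
i=1 t=4 v=4: → [0,5); WM=−∞
i=2 t=9 v=4: → [5,10); WM=−∞
i=3 t=11 v=2: → [10,15); WM=9; [0,5) fires=5
i=4 t=11 v=5: → [10,15); WM=9
i=5 t=4 v=1: DROP (t<9-4); WM=9
i=6 t=0 v=3: DROP (t<9-4); WM=9
i=7 t=10 v=6: → [10,15); WM=9
i=8 t=7 v=3: → [5,10); WM=9
i=9 t=10 v=3: → [10,15); WM=9
i=10 t=12 v=9: → [10,15); WM=9
i=11 t=17 v=3: → [15,20); WM=15; [5,10) fires=7 [10,15) fires=25
i=12 t=18 v=7: → [15,20); WM=15
i=13 t=20 v=3: → [20,25); WM=15
i=14 t=20 v=9: → [20,25); WM=15
i=15 t=21 v=2: → [20,25); WM=19
i=16 t=28 v=3: → [25,30); WM=19
i=17 t=28 v=4: → [25,30); WM=19

5 6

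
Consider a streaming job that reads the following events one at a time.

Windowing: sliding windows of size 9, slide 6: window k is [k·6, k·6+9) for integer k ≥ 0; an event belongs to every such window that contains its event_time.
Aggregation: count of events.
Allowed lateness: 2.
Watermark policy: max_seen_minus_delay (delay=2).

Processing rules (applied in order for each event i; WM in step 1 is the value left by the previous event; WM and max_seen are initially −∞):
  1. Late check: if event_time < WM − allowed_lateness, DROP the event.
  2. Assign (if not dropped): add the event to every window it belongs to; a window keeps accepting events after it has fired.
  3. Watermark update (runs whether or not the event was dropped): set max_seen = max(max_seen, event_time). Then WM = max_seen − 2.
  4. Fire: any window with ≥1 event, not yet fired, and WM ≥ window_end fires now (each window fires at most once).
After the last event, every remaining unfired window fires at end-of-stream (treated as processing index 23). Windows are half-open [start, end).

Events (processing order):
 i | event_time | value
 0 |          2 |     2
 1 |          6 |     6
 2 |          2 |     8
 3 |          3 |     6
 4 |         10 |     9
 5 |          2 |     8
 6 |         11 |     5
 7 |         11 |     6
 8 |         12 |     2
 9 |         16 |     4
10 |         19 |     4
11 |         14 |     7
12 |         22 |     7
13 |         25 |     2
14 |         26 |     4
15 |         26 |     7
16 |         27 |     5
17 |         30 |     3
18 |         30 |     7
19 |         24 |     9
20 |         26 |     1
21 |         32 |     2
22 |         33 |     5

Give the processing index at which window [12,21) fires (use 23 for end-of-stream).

13

i=0 t=2 v=2: → [0,9); WM=0
i=1 t=6 v=6: → [6,15),[0,9); WM=4
i=2 t=2 v=8: → [0,9); WM=4
i=3 t=3 v=6: → [0,9); WM=4
i=4 t=10 v=9: → [6,15); WM=8
i=5 t=2 v=8: DROP (t<8-2); WM=8
i=6 t=11 v=5: → [6,15); WM=9; [0,9) fires=4
i=7 t=11 v=6: → [6,15); WM=9
i=8 t=12 v=2: → [12,21),[6,15); WM=10
i=9 t=16 v=4: → [12,21); WM=14
i=10 t=19 v=4: → [18,27),[12,21); WM=17; [6,15) fires=5
i=11 t=14 v=7: DROP (t<17-2); WM=17
i=12 t=22 v=7: → [18,27); WM=20
i=13 t=25 v=2: → [24,33),[18,27); WM=23; [12,21) fires=3
i=14 t=26 v=4: → [24,33),[18,27); WM=24
i=15 t=26 v=7: → [24,33),[18,27); WM=24
i=16 t=27 v=5: → [24,33); WM=25
i=17 t=30 v=3: → [30,39),[24,33); WM=28; [18,27) fires=5
i=18 t=30 v=7: → [30,39),[24,33); WM=28
i=19 t=24 v=9: DROP (t<28-2); WM=28
i=20 t=26 v=1: → [24,33),[18,27); WM=28
i=21 t=32 v=2: → [30,39),[24,33); WM=30
i=22 t=33 v=5: → [30,39); WM=31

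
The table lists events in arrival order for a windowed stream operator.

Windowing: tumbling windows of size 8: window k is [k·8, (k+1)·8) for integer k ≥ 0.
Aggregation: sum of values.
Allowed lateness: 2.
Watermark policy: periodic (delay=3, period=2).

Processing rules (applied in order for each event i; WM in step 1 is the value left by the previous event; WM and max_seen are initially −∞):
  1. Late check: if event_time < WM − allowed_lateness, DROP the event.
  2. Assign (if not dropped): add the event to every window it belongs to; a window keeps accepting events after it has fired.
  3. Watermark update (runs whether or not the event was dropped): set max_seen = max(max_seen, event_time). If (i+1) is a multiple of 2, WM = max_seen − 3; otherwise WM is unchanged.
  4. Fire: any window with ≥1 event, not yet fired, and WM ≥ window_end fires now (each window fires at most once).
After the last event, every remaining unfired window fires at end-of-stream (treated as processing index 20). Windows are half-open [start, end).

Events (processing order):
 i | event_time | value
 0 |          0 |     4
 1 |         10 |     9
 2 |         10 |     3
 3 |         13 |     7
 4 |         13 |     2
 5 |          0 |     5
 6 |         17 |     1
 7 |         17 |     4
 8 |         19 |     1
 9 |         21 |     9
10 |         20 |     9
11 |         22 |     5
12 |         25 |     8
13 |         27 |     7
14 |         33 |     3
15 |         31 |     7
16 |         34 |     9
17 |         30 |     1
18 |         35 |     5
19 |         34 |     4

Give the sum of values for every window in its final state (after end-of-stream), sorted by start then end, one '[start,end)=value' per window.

i=0 t=0 v=4: → [0,8); WM=−∞
i=1 t=10 v=9: → [8,16); WM=7
i=2 t=10 v=3: → [8,16); WM=7
i=3 t=13 v=7: → [8,16); WM=10; [0,8) fires=4
i=4 t=13 v=2: → [8,16); WM=10
i=5 t=0 v=5: DROP (t<10-2); WM=10
i=6 t=17 v=1: → [16,24); WM=10
i=7 t=17 v=4: → [16,24); WM=14
i=8 t=19 v=1: → [16,24); WM=14
i=9 t=21 v=9: → [16,24); WM=18; [8,16) fires=21
i=10 t=20 v=9: → [16,24); WM=18
i=11 t=22 v=5: → [16,24); WM=19
i=12 t=25 v=8: → [24,32); WM=19
i=13 t=27 v=7: → [24,32); WM=24; [16,24) fires=29
i=14 t=33 v=3: → [32,40); WM=24
i=15 t=31 v=7: → [24,32); WM=30
i=16 t=34 v=9: → [32,40); WM=30
i=17 t=30 v=1: → [24,32); WM=31
i=18 t=35 v=5: → [32,40); WM=31
i=19 t=34 v=4: → [32,40); WM=32; [24,32) fires=23

[0,8)=4 [8,16)=21 [16,24)=29 [24,32)=23 [32,40)=21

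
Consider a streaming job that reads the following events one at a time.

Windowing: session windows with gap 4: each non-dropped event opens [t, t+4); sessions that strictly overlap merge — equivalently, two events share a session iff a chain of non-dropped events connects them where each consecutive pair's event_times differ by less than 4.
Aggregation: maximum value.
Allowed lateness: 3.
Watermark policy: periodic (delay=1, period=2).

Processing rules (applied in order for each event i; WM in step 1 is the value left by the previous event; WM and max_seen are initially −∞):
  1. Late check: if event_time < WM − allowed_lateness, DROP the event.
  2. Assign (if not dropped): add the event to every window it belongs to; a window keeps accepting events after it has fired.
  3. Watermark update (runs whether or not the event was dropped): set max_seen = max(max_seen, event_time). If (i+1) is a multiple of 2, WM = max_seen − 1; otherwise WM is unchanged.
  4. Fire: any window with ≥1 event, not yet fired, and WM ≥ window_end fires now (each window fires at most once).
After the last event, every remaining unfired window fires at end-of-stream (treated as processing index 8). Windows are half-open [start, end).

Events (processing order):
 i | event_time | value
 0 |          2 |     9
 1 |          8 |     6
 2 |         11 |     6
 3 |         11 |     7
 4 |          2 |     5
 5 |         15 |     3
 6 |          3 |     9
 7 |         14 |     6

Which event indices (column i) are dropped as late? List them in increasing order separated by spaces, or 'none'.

i=0 t=2 v=9: → [2,6); WM=−∞
i=1 t=8 v=6: → [8,12); WM=7
i=2 t=11 v=6: → [8,15); WM=7
i=3 t=11 v=7: → [8,15); WM=10
i=4 t=2 v=5: DROP (t<10-3); WM=10
i=5 t=15 v=3: → [15,19); WM=14
i=6 t=3 v=9: DROP (t<14-3); WM=14
i=7 t=14 v=6: → [8,19); WM=14

4 6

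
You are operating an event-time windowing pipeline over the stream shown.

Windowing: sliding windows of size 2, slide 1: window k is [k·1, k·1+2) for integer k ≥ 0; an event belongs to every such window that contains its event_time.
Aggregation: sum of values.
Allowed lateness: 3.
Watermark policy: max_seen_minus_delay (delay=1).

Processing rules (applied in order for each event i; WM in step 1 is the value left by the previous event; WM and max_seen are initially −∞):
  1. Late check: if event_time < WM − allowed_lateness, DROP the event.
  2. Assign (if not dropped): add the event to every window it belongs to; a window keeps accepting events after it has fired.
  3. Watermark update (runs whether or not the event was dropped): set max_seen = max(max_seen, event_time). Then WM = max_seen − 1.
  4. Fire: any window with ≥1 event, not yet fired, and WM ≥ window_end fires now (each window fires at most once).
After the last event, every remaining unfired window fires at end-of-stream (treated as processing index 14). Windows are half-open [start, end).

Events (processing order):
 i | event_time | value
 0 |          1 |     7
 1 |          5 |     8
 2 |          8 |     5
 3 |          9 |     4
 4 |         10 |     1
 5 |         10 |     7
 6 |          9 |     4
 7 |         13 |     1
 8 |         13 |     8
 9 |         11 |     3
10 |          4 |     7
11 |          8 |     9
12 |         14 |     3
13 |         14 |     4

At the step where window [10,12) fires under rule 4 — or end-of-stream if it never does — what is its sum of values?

8

i=0 t=1 v=7: → [1,3),[0,2); WM=0
i=1 t=5 v=8: → [5,7),[4,6); WM=4; [0,2) fires=7 [1,3) fires=7
i=2 t=8 v=5: → [8,10),[7,9); WM=7; [4,6) fires=8 [5,7) fires=8
i=3 t=9 v=4: → [9,11),[8,10); WM=8
i=4 t=10 v=1: → [10,12),[9,11); WM=9; [7,9) fires=5
i=5 t=10 v=7: → [10,12),[9,11); WM=9
i=6 t=9 v=4: → [9,11),[8,10); WM=9
i=7 t=13 v=1: → [13,15),[12,14); WM=12; [8,10) fires=13 [9,11) fires=16 [10,12) fires=8
i=8 t=13 v=8: → [13,15),[12,14); WM=12
i=9 t=11 v=3: → [11,13),[10,12); WM=12
i=10 t=4 v=7: DROP (t<12-3); WM=12
i=11 t=8 v=9: DROP (t<12-3); WM=12
i=12 t=14 v=3: → [14,16),[13,15); WM=13; [11,13) fires=3
i=13 t=14 v=4: → [14,16),[13,15); WM=13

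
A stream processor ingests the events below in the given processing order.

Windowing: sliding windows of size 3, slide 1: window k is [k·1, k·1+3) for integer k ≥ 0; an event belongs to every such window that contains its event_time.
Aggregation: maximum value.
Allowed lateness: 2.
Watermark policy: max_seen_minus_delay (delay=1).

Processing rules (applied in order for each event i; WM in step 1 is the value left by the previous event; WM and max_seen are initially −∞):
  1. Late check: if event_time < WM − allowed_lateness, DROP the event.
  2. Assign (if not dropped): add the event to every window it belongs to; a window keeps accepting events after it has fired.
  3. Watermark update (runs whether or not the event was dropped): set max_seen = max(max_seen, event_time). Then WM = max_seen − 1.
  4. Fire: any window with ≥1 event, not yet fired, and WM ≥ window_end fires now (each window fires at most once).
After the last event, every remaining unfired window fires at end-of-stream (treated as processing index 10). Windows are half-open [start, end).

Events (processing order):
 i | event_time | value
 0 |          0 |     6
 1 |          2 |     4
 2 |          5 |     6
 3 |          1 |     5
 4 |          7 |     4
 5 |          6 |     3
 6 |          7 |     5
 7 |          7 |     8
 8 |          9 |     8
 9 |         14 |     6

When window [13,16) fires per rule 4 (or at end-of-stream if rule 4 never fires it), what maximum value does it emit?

6

i=0 t=0 v=6: → [0,3); WM=-1
i=1 t=2 v=4: → [2,5),[1,4),[0,3); WM=1
i=2 t=5 v=6: → [5,8),[4,7),[3,6); WM=4; [0,3) fires=6 [1,4) fires=4
i=3 t=1 v=5: DROP (t<4-2); WM=4
i=4 t=7 v=4: → [7,10),[6,9),[5,8); WM=6; [2,5) fires=4 [3,6) fires=6
i=5 t=6 v=3: → [6,9),[5,8),[4,7); WM=6
i=6 t=7 v=5: → [7,10),[6,9),[5,8); WM=6
i=7 t=7 v=8: → [7,10),[6,9),[5,8); WM=6
i=8 t=9 v=8: → [9,12),[8,11),[7,10); WM=8; [4,7) fires=6 [5,8) fires=8
i=9 t=14 v=6: → [14,17),[13,16),[12,15); WM=13; [6,9) fires=8 [7,10) fires=8 [8,11) fires=8 [9,12) fires=8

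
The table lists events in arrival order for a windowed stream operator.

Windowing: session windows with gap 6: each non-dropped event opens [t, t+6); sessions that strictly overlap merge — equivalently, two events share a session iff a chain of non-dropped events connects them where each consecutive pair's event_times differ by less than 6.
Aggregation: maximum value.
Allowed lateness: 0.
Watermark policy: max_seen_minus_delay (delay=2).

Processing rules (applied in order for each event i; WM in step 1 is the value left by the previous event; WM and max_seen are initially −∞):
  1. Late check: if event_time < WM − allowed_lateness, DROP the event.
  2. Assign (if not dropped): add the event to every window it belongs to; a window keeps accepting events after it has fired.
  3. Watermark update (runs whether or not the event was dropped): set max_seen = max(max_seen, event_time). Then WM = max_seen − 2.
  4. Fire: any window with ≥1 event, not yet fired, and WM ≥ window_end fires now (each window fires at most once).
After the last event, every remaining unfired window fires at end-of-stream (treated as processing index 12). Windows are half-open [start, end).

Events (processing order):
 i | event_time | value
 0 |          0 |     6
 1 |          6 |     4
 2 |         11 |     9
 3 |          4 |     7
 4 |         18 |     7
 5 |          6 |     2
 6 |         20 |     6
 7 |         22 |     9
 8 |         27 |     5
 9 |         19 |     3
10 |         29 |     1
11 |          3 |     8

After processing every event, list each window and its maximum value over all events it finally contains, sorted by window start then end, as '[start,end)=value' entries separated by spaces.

[0,6)=6 [6,17)=9 [18,35)=9

i=0 t=0 v=6: → [0,6); WM=-2
i=1 t=6 v=4: → [6,12); WM=4
i=2 t=11 v=9: → [6,17); WM=9
i=3 t=4 v=7: DROP (t<9-0); WM=9
i=4 t=18 v=7: → [18,24); WM=16
i=5 t=6 v=2: DROP (t<16-0); WM=16
i=6 t=20 v=6: → [18,26); WM=18
i=7 t=22 v=9: → [18,28); WM=20
i=8 t=27 v=5: → [18,33); WM=25
i=9 t=19 v=3: DROP (t<25-0); WM=25
i=10 t=29 v=1: → [18,35); WM=27
i=11 t=3 v=8: DROP (t<27-0); WM=27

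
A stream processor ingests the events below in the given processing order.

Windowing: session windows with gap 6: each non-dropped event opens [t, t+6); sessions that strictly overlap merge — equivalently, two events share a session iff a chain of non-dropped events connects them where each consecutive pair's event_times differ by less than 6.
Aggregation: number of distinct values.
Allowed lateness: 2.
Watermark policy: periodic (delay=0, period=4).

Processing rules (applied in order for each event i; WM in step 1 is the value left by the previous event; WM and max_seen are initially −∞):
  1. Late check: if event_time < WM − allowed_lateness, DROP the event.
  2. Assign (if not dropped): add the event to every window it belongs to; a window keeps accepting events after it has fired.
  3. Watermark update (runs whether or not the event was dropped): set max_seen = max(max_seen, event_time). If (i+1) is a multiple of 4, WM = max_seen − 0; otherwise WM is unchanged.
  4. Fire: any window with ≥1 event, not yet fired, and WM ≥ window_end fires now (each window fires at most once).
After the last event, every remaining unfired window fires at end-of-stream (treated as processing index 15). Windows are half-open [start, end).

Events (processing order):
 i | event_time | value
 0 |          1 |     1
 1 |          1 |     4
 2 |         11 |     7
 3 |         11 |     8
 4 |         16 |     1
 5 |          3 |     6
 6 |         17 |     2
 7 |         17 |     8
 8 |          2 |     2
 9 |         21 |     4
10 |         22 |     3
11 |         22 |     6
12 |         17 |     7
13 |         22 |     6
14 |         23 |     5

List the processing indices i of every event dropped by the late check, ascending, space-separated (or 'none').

5 8 12

i=0 t=1 v=1: → [1,7); WM=−∞
i=1 t=1 v=4: → [1,7); WM=−∞
i=2 t=11 v=7: → [11,17); WM=−∞
i=3 t=11 v=8: → [11,17); WM=11
i=4 t=16 v=1: → [11,22); WM=11
i=5 t=3 v=6: DROP (t<11-2); WM=11
i=6 t=17 v=2: → [11,23); WM=11
i=7 t=17 v=8: → [11,23); WM=17
i=8 t=2 v=2: DROP (t<17-2); WM=17
i=9 t=21 v=4: → [11,27); WM=17
i=10 t=22 v=3: → [11,28); WM=17
i=11 t=22 v=6: → [11,28); WM=22
i=12 t=17 v=7: DROP (t<22-2); WM=22
i=13 t=22 v=6: → [11,28); WM=22
i=14 t=23 v=5: → [11,29); WM=22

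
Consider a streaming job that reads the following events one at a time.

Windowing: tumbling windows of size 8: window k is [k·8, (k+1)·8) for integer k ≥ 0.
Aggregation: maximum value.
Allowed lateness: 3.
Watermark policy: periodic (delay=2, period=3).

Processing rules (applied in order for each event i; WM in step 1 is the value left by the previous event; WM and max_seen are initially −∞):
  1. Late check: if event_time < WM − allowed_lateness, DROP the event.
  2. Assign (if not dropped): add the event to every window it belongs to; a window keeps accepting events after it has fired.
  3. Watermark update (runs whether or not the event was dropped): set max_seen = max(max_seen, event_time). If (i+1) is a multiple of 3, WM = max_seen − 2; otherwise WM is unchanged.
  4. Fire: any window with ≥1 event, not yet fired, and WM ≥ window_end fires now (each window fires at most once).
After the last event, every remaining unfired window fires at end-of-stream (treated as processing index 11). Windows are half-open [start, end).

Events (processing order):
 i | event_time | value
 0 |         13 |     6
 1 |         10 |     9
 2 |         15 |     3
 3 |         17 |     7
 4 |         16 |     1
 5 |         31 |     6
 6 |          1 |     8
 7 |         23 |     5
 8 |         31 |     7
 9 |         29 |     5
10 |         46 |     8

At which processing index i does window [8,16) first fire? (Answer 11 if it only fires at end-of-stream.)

i=0 t=13 v=6: → [8,16); WM=−∞
i=1 t=10 v=9: → [8,16); WM=−∞
i=2 t=15 v=3: → [8,16); WM=13
i=3 t=17 v=7: → [16,24); WM=13
i=4 t=16 v=1: → [16,24); WM=13
i=5 t=31 v=6: → [24,32); WM=29; [8,16) fires=9 [16,24) fires=7
i=6 t=1 v=8: DROP (t<29-3); WM=29
i=7 t=23 v=5: DROP (t<29-3); WM=29
i=8 t=31 v=7: → [24,32); WM=29
i=9 t=29 v=5: → [24,32); WM=29
i=10 t=46 v=8: → [40,48); WM=29

5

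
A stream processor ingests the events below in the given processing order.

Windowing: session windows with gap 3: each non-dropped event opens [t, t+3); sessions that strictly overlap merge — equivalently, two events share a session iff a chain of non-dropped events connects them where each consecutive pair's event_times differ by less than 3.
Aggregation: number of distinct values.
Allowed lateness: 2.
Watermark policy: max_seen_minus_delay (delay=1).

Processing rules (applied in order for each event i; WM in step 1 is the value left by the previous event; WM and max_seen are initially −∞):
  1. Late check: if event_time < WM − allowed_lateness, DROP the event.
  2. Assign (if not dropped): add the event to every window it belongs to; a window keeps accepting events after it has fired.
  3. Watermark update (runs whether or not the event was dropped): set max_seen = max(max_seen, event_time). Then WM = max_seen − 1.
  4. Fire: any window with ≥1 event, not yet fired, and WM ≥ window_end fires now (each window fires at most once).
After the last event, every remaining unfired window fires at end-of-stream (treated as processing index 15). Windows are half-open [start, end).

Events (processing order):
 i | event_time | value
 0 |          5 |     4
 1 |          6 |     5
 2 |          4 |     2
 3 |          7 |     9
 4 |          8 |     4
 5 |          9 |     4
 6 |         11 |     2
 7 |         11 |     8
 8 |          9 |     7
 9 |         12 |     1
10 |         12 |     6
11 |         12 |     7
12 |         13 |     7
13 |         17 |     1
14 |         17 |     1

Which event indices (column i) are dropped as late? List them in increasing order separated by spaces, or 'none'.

i=0 t=5 v=4: → [5,8); WM=4
i=1 t=6 v=5: → [5,9); WM=5
i=2 t=4 v=2: → [4,9); WM=5
i=3 t=7 v=9: → [4,10); WM=6
i=4 t=8 v=4: → [4,11); WM=7
i=5 t=9 v=4: → [4,12); WM=8
i=6 t=11 v=2: → [4,14); WM=10
i=7 t=11 v=8: → [4,14); WM=10
i=8 t=9 v=7: → [4,14); WM=10
i=9 t=12 v=1: → [4,15); WM=11
i=10 t=12 v=6: → [4,15); WM=11
i=11 t=12 v=7: → [4,15); WM=11
i=12 t=13 v=7: → [4,16); WM=12
i=13 t=17 v=1: → [17,20); WM=16
i=14 t=17 v=1: → [17,20); WM=16

none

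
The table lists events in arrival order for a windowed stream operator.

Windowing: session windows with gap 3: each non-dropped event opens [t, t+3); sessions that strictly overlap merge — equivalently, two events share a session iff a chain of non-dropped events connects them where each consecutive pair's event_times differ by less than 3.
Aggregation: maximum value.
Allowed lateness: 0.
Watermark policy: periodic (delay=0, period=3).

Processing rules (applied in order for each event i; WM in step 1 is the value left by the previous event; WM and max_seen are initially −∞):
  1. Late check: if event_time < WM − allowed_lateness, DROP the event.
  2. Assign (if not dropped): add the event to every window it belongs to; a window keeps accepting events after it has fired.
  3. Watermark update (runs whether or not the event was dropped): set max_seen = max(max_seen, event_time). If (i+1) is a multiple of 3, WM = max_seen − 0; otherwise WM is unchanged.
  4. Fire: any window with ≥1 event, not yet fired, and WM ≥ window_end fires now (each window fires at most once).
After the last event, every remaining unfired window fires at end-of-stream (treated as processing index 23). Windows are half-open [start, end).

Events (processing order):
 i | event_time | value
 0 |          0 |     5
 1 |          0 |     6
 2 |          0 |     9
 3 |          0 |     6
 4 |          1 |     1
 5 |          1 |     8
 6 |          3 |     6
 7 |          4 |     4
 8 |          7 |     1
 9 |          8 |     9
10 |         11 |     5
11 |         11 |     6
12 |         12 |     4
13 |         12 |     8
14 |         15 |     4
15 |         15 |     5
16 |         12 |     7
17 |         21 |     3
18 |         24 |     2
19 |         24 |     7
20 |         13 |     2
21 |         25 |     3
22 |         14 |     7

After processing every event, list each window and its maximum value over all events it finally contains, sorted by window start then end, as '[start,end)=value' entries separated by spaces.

[0,7)=9 [7,11)=9 [11,15)=8 [15,18)=5 [21,24)=3 [24,28)=7

i=0 t=0 v=5: → [0,3); WM=−∞
i=1 t=0 v=6: → [0,3); WM=−∞
i=2 t=0 v=9: → [0,3); WM=0
i=3 t=0 v=6: → [0,3); WM=0
i=4 t=1 v=1: → [0,4); WM=0
i=5 t=1 v=8: → [0,4); WM=1
i=6 t=3 v=6: → [0,6); WM=1
i=7 t=4 v=4: → [0,7); WM=1
i=8 t=7 v=1: → [7,10); WM=7
i=9 t=8 v=9: → [7,11); WM=7
i=10 t=11 v=5: → [11,14); WM=7
i=11 t=11 v=6: → [11,14); WM=11
i=12 t=12 v=4: → [11,15); WM=11
i=13 t=12 v=8: → [11,15); WM=11
i=14 t=15 v=4: → [15,18); WM=15
i=15 t=15 v=5: → [15,18); WM=15
i=16 t=12 v=7: DROP (t<15-0); WM=15
i=17 t=21 v=3: → [21,24); WM=21
i=18 t=24 v=2: → [24,27); WM=21
i=19 t=24 v=7: → [24,27); WM=21
i=20 t=13 v=2: DROP (t<21-0); WM=24
i=21 t=25 v=3: → [24,28); WM=24
i=22 t=14 v=7: DROP (t<24-0); WM=24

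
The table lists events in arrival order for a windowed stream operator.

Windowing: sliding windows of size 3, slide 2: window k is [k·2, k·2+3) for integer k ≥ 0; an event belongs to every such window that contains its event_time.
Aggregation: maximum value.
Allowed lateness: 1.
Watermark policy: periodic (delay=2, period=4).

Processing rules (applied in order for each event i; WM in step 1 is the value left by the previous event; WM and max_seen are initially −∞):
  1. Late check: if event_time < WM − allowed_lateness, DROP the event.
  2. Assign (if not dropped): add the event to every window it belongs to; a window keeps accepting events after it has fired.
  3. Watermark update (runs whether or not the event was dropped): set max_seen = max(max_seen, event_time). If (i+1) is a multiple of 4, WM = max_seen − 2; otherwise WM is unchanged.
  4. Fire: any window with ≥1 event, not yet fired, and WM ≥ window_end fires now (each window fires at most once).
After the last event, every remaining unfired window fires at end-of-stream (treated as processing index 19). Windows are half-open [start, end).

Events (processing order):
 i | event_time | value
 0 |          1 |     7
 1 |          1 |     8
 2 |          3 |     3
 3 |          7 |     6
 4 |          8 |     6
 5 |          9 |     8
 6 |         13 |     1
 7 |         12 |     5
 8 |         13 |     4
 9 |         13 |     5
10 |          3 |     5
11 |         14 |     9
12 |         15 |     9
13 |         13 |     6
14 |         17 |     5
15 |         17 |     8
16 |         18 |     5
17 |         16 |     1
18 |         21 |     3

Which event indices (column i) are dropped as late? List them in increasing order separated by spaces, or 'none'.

10

i=0 t=1 v=7: → [0,3); WM=−∞
i=1 t=1 v=8: → [0,3); WM=−∞
i=2 t=3 v=3: → [2,5); WM=−∞
i=3 t=7 v=6: → [6,9); WM=5; [0,3) fires=8 [2,5) fires=3
i=4 t=8 v=6: → [8,11),[6,9); WM=5
i=5 t=9 v=8: → [8,11); WM=5
i=6 t=13 v=1: → [12,15); WM=5
i=7 t=12 v=5: → [12,15),[10,13); WM=11; [6,9) fires=6 [8,11) fires=8
i=8 t=13 v=4: → [12,15); WM=11
i=9 t=13 v=5: → [12,15); WM=11
i=10 t=3 v=5: DROP (t<11-1); WM=11
i=11 t=14 v=9: → [14,17),[12,15); WM=12
i=12 t=15 v=9: → [14,17); WM=12
i=13 t=13 v=6: → [12,15); WM=12
i=14 t=17 v=5: → [16,19); WM=12
i=15 t=17 v=8: → [16,19); WM=15; [10,13) fires=5 [12,15) fires=9
i=16 t=18 v=5: → [18,21),[16,19); WM=15
i=17 t=16 v=1: → [16,19),[14,17); WM=15
i=18 t=21 v=3: → [20,23); WM=15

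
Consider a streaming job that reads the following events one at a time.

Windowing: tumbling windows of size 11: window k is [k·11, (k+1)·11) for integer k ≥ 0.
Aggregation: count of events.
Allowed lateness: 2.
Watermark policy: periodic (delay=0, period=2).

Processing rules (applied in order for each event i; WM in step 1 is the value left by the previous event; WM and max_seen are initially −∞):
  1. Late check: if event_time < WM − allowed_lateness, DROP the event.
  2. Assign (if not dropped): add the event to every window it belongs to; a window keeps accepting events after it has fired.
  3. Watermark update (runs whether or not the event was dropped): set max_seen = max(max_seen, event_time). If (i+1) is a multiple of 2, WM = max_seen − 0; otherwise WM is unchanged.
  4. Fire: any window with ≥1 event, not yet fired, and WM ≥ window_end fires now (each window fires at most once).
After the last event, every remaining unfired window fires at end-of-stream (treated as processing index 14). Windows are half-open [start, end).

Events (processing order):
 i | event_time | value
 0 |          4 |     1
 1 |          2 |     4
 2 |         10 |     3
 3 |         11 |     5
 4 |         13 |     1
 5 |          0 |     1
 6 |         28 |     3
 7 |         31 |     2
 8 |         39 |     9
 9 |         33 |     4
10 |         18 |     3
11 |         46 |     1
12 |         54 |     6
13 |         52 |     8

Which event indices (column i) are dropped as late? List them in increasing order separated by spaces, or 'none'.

5 10

i=0 t=4 v=1: → [0,11); WM=−∞
i=1 t=2 v=4: → [0,11); WM=4
i=2 t=10 v=3: → [0,11); WM=4
i=3 t=11 v=5: → [11,22); WM=11; [0,11) fires=3
i=4 t=13 v=1: → [11,22); WM=11
i=5 t=0 v=1: DROP (t<11-2); WM=13
i=6 t=28 v=3: → [22,33); WM=13
i=7 t=31 v=2: → [22,33); WM=31; [11,22) fires=2
i=8 t=39 v=9: → [33,44); WM=31
i=9 t=33 v=4: → [33,44); WM=39; [22,33) fires=2
i=10 t=18 v=3: DROP (t<39-2); WM=39
i=11 t=46 v=1: → [44,55); WM=46; [33,44) fires=2
i=12 t=54 v=6: → [44,55); WM=46
i=13 t=52 v=8: → [44,55); WM=54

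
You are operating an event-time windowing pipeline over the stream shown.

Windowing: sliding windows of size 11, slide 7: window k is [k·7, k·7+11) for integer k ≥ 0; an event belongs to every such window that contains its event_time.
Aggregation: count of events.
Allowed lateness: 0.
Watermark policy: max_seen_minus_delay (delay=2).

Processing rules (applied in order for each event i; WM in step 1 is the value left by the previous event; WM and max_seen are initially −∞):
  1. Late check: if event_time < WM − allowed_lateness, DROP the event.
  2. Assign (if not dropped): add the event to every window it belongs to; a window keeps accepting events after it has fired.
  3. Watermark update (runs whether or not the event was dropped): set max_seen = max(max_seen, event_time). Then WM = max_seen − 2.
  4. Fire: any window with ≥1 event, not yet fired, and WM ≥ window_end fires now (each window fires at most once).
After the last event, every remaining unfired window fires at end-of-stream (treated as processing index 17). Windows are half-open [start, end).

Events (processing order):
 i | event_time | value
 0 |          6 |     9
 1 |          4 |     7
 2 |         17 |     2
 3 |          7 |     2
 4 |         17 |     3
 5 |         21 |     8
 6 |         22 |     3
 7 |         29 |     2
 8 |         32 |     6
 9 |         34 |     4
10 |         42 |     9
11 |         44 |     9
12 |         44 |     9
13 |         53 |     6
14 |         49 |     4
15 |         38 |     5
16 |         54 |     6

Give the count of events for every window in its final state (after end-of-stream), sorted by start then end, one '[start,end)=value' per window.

i=0 t=6 v=9: → [0,11); WM=4
i=1 t=4 v=7: → [0,11); WM=4
i=2 t=17 v=2: → [14,25),[7,18); WM=15; [0,11) fires=2
i=3 t=7 v=2: DROP (t<15-0); WM=15
i=4 t=17 v=3: → [14,25),[7,18); WM=15
i=5 t=21 v=8: → [21,32),[14,25); WM=19; [7,18) fires=2
i=6 t=22 v=3: → [21,32),[14,25); WM=20
i=7 t=29 v=2: → [28,39),[21,32); WM=27; [14,25) fires=4
i=8 t=32 v=6: → [28,39); WM=30
i=9 t=34 v=4: → [28,39); WM=32; [21,32) fires=3
i=10 t=42 v=9: → [42,53),[35,46); WM=40; [28,39) fires=3
i=11 t=44 v=9: → [42,53),[35,46); WM=42
i=12 t=44 v=9: → [42,53),[35,46); WM=42
i=13 t=53 v=6: → [49,60); WM=51; [35,46) fires=3
i=14 t=49 v=4: DROP (t<51-0); WM=51
i=15 t=38 v=5: DROP (t<51-0); WM=51
i=16 t=54 v=6: → [49,60); WM=52

[0,11)=2 [7,18)=2 [14,25)=4 [21,32)=3 [28,39)=3 [35,46)=3 [42,53)=3 [49,60)=2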